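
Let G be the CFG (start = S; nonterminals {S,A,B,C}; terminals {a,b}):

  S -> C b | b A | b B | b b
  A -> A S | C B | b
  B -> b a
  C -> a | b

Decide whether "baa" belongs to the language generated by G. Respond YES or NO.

Convert to CNF:
  S -> C T0 | T0 A | T0 B | T0 T0
  A -> A S | C B | b
  B -> T0 T1
  C -> a | b
  T0 -> b
  T1 -> a

CYK fill:
  cell(0,0) b: {A,C,T0}  orig:{A,C}
  cell(1,1) a: {C,T1}  orig:{C}
  cell(2,2) a: {C,T1}  orig:{C}
  cell(0,1) ba: {B}
  cell(1,2) aa: ∅
  cell(0,2) baa: ∅

S ∉ T[0,2] ⇒ NO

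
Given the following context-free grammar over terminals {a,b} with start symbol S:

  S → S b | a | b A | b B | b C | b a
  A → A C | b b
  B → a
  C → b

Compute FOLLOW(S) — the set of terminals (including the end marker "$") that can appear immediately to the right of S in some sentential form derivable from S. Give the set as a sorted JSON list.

FIRST sets, iterate to fixpoint:
pass 1:
  A via A→b b: +{b}
  B via B→a: +{a}
  C via C→b: +{b}
  S via S→a: +{a}
  S via S→b A: +{b}
  FIRST[S]={a,b}  FIRST[A]={b}  FIRST[B]={a}  FIRST[C]={b}
pass 2: — fixpoint
  FIRST[S]={a,b}  FIRST[A]={b}  FIRST[B]={a}  FIRST[C]={b}

Compute FOLLOW by fixpoint:
FOLLOW(S) := {$}
pass 1:
  A→A C: FOLLOW(A) ⊇ FIRST(C) = {b}; new: +{b}
  A→A C: FOLLOW(C) ⊇ FOLLOW(A) ⊇ {b}; new: +{b}
  S→S b: FOLLOW(S) ⊇ FIRST(b) = {b}; new: +{b}
  S→b A: FOLLOW(A) ⊇ FOLLOW(S) ⊇ {$,b}; new: +{$}
  S→b B: FOLLOW(B) ⊇ FOLLOW(S) ⊇ {$,b}; new: +{$,b}
  S→b C: FOLLOW(C) ⊇ FOLLOW(S) ⊇ {$,b}; new: +{$}
  S: {$,b}  A: {$,b}  B: {$,b}  C: {$,b}
pass 2: (no change)
  S: {$,b}  A: {$,b}  B: {$,b}  C: {$,b}

FOLLOW(S) = ["$", "b"]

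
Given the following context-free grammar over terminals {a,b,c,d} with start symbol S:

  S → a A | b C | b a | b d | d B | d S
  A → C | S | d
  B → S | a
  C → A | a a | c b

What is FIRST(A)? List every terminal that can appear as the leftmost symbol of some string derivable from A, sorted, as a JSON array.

FIRST iteration:
pass 1:
  A via A→d: +{d}
  B via B→a: +{a}
  C via C→A: +{d}
  C via C→a a: +{a}
  C via C→c b: +{c}
  S via S→a A: +{a}
  S via S→b C: +{b}
  S via S→d B: +{d}
  FIRST[S]={a,b,d}  FIRST[A]={d}  FIRST[B]={a}  FIRST[C]={a,c,d}
pass 2:
  A via A→C: +{a,c}
  A via A→S: +{b}
  B via B→S: +{b,d}
  C via C→A: +{b}
  FIRST[S]={a,b,d}  FIRST[A]={a,b,c,d}  FIRST[B]={a,b,d}  FIRST[C]={a,b,c,d}
pass 3: (stable)
  FIRST[S]={a,b,d}  FIRST[A]={a,b,c,d}  FIRST[B]={a,b,d}  FIRST[C]={a,b,c,d}

FIRST(A) = ["a", "b", "c", "d"]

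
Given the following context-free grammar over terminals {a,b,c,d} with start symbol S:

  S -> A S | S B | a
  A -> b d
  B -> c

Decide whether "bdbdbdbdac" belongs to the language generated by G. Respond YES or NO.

Convert to CNF:
  S -> A S | S B | a
  A -> T0 T1
  B -> c
  T0 -> b
  T1 -> d

CYK table (by increasing span):
  [0..0]={T0}  "b"  orig:{}
  [1..1]={T1}  "d"  orig:{}
  [2..2]={T0}  "b"  orig:{}
  [3..3]={T1}  "d"  orig:{}
  [4..4]={T0}  "b"  orig:{}
  [5..5]={T1}  "d"  orig:{}
  [6..6]={T0}  "b"  orig:{}
  [7..7]={T1}  "d"  orig:{}
  [8..8]={S}  "a"
  [9..9]={B}  "c"
  [0..1]={A}  "bd"
  [1..2]=∅  "db"
  [2..3]={A}  "bd"
  [3..4]=∅  "db"
  [4..5]={A}  "bd"
  [5..6]=∅  "db"
  [6..7]={A}  "bd"
  [7..8]=∅  "da"
  [8..9]={S}  "ac"
  [0..2]=∅  "bdb"
  [1..3]=∅  "dbd"
  [2..4]=∅  "bdb"
  [3..5]=∅  "dbd"
  [4..6]=∅  "bdb"
  [5..7]=∅  "dbd"
  [6..8]={S}  "bda"
  [7..9]=∅  "dac"
  [0..3]=∅  "bdbd"
  [1..4]=∅  "dbdb"
  [2..5]=∅  "bdbd"
  [3..6]=∅  "dbdb"
  [4..7]=∅  "bdbd"
  [5..8]=∅  "dbda"
  [6..9]={S}  "bdac"
  [0..4]=∅  "bdbdb"
  [1..5]=∅  "dbdbd"
  [2..6]=∅  "bdbdb"
  [3..7]=∅  "dbdbd"
  [4..8]={S}  "bdbda"
  [5..9]=∅  "dbdac"
  [0..5]=∅  "bdbdbd"
  [1..6]=∅  "dbdbdb"
  [2..7]=∅  "bdbdbd"
  [3..8]=∅  "dbdbda"
  [4..9]={S}  "bdbdac"
  [0..6]=∅  "bdbdbdb"
  [1..7]=∅  "dbdbdbd"
  [2..8]={S}  "bdbdbda"
  [3..9]=∅  "dbdbdac"
  [0..7]=∅  "bdbdbdbd"
  [1..8]=∅  "dbdbdbda"
  [2..9]={S}  "bdbdbdac"
  [0..8]={S}  "bdbdbdbda"
  [1..9]=∅  "dbdbdbdac"
  [0..9]={S}  "bdbdbdbdac"

S ∈ T[0,9] ⇒ YES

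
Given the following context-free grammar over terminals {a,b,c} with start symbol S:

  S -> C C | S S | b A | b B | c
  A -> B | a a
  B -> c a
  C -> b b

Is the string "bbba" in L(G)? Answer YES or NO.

CNF form of G:
  S -> C C | S S | T2 A | T2 B | c
  A -> T0 T0 | T1 T0
  B -> T1 T0
  C -> T2 T2
  T0 -> a
  T1 -> c
  T2 -> b

Fill CYK table bottom-up:
  T[0,0] 'b' = {T2}  orig:{}
  T[1,1] 'b' = {T2}  orig:{}
  T[2,2] 'b' = {T2}  orig:{}
  T[3,3] 'a' = {T0}  orig:{}
  T[0,1] 'bb' = {C}
  T[1,2] 'bb' = {C}
  T[2,3] 'ba' = ∅
  T[0,2] 'bbb' = ∅
  T[1,3] 'bba' = ∅
  T[0,3] 'bbba' = ∅

S ∉ T[0,3] ⇒ NO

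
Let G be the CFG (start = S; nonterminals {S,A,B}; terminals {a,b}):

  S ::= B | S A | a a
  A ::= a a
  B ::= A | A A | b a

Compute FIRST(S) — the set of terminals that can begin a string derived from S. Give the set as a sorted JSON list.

FIRST iteration:
iter 1:
  A via A→a a: +{a}
  B via B→A: +{a}
  B via B→b a: +{b}
  S via S→B: +{a,b}
  S: {a,b}  A: {a}  B: {a,b}
iter 2: (no change)
  S: {a,b}  A: {a}  B: {a,b}

FIRST(S) = ["a", "b"]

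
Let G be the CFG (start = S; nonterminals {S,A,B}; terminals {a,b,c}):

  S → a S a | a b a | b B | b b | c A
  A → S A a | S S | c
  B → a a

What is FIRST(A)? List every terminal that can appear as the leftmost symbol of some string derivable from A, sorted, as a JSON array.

FIRST sets, iterate to fixpoint:
round 1:
  A via A→c: +{c}
  B via B→a a: +{a}
  S via S→a S a: +{a}
  S via S→b B: +{b}
  S via S→c A: +{c}
  S: {a,b,c}  A: {c}  B: {a}
round 2:
  A via A→S A a: +{a,b}
  S: {a,b,c}  A: {a,b,c}  B: {a}
round 3: (no change)
  S: {a,b,c}  A: {a,b,c}  B: {a}

FIRST(A) = ["a", "b", "c"]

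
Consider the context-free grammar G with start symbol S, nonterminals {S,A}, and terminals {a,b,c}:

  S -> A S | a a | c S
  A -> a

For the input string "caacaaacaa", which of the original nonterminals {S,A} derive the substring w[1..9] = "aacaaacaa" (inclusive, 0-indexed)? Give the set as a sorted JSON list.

CNF form of G:
  S -> A S | T0 T0 | T1 S
  A -> a
  T0 -> a
  T1 -> c

CYK table (by increasing span) (cells [i..j] with 1 ≤ i ≤ j ≤ 9 only):
  [1..1]={A,T0}  "a"  orig:{A}
  [2..2]={A,T0}  "a"  orig:{A}
  [3..3]={T1}  "c"  orig:{}
  [4..4]={A,T0}  "a"  orig:{A}
  [5..5]={A,T0}  "a"  orig:{A}
  [6..6]={A,T0}  "a"  orig:{A}
  [7..7]={T1}  "c"  orig:{}
  [8..8]={A,T0}  "a"  orig:{A}
  [9..9]={A,T0}  "a"  orig:{A}
  [1..2]={S}  "aa"
  [2..3]=∅  "ac"
  [3..4]=∅  "ca"
  [4..5]={S}  "aa"
  [5..6]={S}  "aa"
  [6..7]=∅  "ac"
  [7..8]=∅  "ca"
  [8..9]={S}  "aa"
  [1..3]=∅  "aac"
  [2..4]=∅  "aca"
  [3..5]={S}  "caa"
  [4..6]={S}  "aaa"
  [5..7]=∅  "aac"
  [6..8]=∅  "aca"
  [7..9]={S}  "caa"
  [1..4]=∅  "aaca"
  [2..5]={S}  "acaa"
  [3..6]={S}  "caaa"
  [4..7]=∅  "aaac"
  [5..8]=∅  "aaca"
  [6..9]={S}  "acaa"
  [1..5]={S}  "aacaa"
  [2..6]={S}  "acaaa"
  [3..7]=∅  "caaac"
  [4..8]=∅  "aaaca"
  [5..9]={S}  "aacaa"
  [1..6]={S}  "aacaaa"
  [2..7]=∅  "acaaac"
  [3..8]=∅  "caaaca"
  [4..9]={S}  "aaacaa"
  [1..7]=∅  "aacaaac"
  [2..8]=∅  "acaaaca"
  [3..9]={S}  "caaacaa"
  [1..8]=∅  "aacaaaca"
  [2..9]={S}  "acaaacaa"
  [1..9]={S}  "aacaaacaa"

Original NTs in T[1,9] deriving "aacaaacaa": ["S"]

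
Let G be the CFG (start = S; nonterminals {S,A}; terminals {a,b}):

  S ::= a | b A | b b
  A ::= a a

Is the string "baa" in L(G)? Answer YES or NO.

CNF form of G:
  S -> T1 A | T1 T1 | a
  A -> T0 T0
  T0 -> a
  T1 -> b

CYK table (by increasing span):
  [0..0]={T1}  "b"  orig:{}
  [1..1]={S,T0}  "a"  orig:{S}
  [2..2]={S,T0}  "a"  orig:{S}
  [0..1]=∅  "ba"
  [1..2]={A}  "aa"
  [0..2]={S}  "baa"

S ∈ T[0,2] ⇒ YES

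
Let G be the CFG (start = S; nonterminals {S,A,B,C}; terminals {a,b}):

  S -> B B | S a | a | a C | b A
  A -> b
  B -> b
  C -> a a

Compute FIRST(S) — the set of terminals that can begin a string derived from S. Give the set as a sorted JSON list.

FIRST iteration:
iter 1:
  A via A→b: +{b}
  B via B→b: +{b}
  C via C→a a: +{a}
  S via S→B B: +{b}
  S via S→a: +{a}
  FIRST(S)={a,b}  FIRST(A)={b}  FIRST(B)={b}  FIRST(C)={a}
iter 2: (no change)
  FIRST(S)={a,b}  FIRST(A)={b}  FIRST(B)={b}  FIRST(C)={a}

FIRST(S) = ["a", "b"]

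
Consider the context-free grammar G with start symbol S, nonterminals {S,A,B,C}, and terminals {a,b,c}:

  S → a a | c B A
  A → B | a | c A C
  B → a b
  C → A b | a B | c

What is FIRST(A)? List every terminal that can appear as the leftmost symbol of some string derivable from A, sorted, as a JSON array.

FIRST sets, iterate to fixpoint:
[1]
  A via A→a: +{a}
  A via A→c A C: +{c}
  B via B→a b: +{a}
  C via C→A b: +{a,c}
  S via S→a a: +{a}
  S via S→c B A: +{c}
  FIRST(S)={a,c}  FIRST(A)={a,c}  FIRST(B)={a}  FIRST(C)={a,c}
[2] (no change)
  FIRST(S)={a,c}  FIRST(A)={a,c}  FIRST(B)={a}  FIRST(C)={a,c}

FIRST(A) = ["a", "c"]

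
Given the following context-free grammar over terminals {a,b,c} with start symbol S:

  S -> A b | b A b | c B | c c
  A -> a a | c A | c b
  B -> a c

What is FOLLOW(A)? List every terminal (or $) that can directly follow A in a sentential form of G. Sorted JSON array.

FIRST sets, iterate to fixpoint:
pass 1:
  A via A→a a: +{a}
  A via A→c A: +{c}
  B via B→a c: +{a}
  S via S→A b: +{a,c}
  S via S→b A b: +{b}
  FIRST(S)={a,b,c}  FIRST(A)={a,c}  FIRST(B)={a}
pass 2: — fixpoint
  FIRST(S)={a,b,c}  FIRST(A)={a,c}  FIRST(B)={a}

FOLLOW sets:
seed FOLLOW(S) with $
[1]
  S→A b: FOLLOW(A) ⊇ FIRST(b) = {b}; new: +{b}
  S→c B: FOLLOW(B) ⊇ FOLLOW(S) ⊇ {$}; new: +{$}
  S: {$}  A: {b}  B: {$}
[2] — fixpoint
  S: {$}  A: {b}  B: {$}

FOLLOW(A) = ["b"]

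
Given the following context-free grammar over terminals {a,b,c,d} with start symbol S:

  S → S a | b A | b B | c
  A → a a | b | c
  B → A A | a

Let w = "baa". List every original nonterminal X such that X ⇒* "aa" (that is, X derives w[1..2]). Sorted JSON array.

CNF form of G:
  S -> S T0 | T1 A | T1 B | c
  A -> T0 T0 | b | c
  B -> A A | a
  T0 -> a
  T1 -> b

Fill CYK table bottom-up, restricted to cells inside w[1..2]:
  cell(1,1) a: {B,T0}  orig:{B}
  cell(2,2) a: {B,T0}  orig:{B}
  cell(1,2) aa: {A}

Original NTs in T[1,2] deriving "aa": ["A"]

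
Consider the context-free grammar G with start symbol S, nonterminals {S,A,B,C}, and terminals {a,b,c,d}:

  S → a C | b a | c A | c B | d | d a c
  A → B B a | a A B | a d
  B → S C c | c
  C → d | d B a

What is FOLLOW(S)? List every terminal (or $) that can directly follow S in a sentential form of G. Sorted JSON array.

FIRST sets, iterate to fixpoint:
round 1:
  A via A→a A B: +{a}
  B via B→c: +{c}
  C via C→d: +{d}
  S via S→a C: +{a}
  S via S→b a: +{b}
  S via S→c A: +{c}
  S via S→d: +{d}
  S: {a,b,c,d}  A: {a}  B: {c}  C: {d}
round 2:
  A via A→B B a: +{c}
  B via B→S C c: +{a,b,d}
  S: {a,b,c,d}  A: {a,c}  B: {a,b,c,d}  C: {d}
round 3:
  A via A→B B a: +{b,d}
  S: {a,b,c,d}  A: {a,b,c,d}  B: {a,b,c,d}  C: {d}
round 4: — fixpoint
  S: {a,b,c,d}  A: {a,b,c,d}  B: {a,b,c,d}  C: {d}

FOLLOW sets:
seed FOLLOW(S) with $
pass 1:
  A→B B a: FOLLOW(B) ⊇ FIRST(B) = {a,b,c,d}; new: +{a,b,c,d}
  A→a A B: FOLLOW(A) ⊇ FIRST(B) = {a,b,c,d}; new: +{a,b,c,d}
  B→S C c: FOLLOW(S) ⊇ FIRST(C) = {d}; new: +{d}
  B→S C c: FOLLOW(C) ⊇ FIRST(c) = {c}; new: +{c}
  S→a C: FOLLOW(C) ⊇ FOLLOW(S) ⊇ {$,d}; new: +{$,d}
  S→c A: FOLLOW(A) ⊇ FOLLOW(S) ⊇ {$,d}; new: +{$}
  S→c B: FOLLOW(B) ⊇ FOLLOW(S) ⊇ {$,d}; new: +{$}
  FOLLOW[S]={$,d}  FOLLOW[A]={$,a,b,c,d}  FOLLOW[B]={$,a,b,c,d}  FOLLOW[C]={$,c,d}
pass 2: (no change)
  FOLLOW[S]={$,d}  FOLLOW[A]={$,a,b,c,d}  FOLLOW[B]={$,a,b,c,d}  FOLLOW[C]={$,c,d}

FOLLOW(S) = ["$", "d"]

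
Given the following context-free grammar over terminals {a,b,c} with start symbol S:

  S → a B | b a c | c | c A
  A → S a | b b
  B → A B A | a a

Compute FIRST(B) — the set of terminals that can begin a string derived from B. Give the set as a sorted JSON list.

FIRST iteration:
pass 1:
  A via A→b b: +{b}
  B via B→A B A: +{b}
  B via B→a a: +{a}
  S via S→a B: +{a}
  S via S→b a c: +{b}
  S via S→c: +{c}
  S: {a,b,c}  A: {b}  B: {a,b}
pass 2:
  A via A→S a: +{a,c}
  B via B→A B A: +{c}
  S: {a,b,c}  A: {a,b,c}  B: {a,b,c}
pass 3: — fixpoint
  S: {a,b,c}  A: {a,b,c}  B: {a,b,c}

FIRST(B) = ["a", "b", "c"]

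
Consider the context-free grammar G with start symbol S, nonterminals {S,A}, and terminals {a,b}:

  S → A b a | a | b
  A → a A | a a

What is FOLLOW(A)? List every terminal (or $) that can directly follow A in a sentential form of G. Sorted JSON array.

Compute FIRST by fixpoint:
[1]
  A via A→a A: +{a}
  S via S→A b a: +{a}
  S via S→b: +{b}
  FIRST(S)={a,b}  FIRST(A)={a}
[2] (stable)
  FIRST(S)={a,b}  FIRST(A)={a}

Compute FOLLOW by fixpoint:
initialize: $ ∈ FOLLOW(S)
iter 1:
  S→A b a: FOLLOW(A) ⊇ FIRST(b) = {b}; new: +{b}
  S: {$}  A: {b}
iter 2: (stable)
  S: {$}  A: {b}

FOLLOW(A) = ["b"]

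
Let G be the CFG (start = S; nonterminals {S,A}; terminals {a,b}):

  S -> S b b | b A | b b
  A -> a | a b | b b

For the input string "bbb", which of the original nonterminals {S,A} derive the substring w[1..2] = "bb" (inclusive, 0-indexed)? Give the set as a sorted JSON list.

CNF form of G:
  S -> S X2 | T1 A | T1 T1
  A -> T0 T1 | T1 T1 | a
  T0 -> a
  T1 -> b
  X2 -> T1 T1

CYK fill, restricted to cells inside w[1..2]:
  [1..1]={T1}  "b"  orig:{}
  [2..2]={T1}  "b"  orig:{}
  [1..2]={A,S,X2}  "bb"  orig:{A,S}

Original NTs in T[1,2] deriving "bb": ["A", "S"]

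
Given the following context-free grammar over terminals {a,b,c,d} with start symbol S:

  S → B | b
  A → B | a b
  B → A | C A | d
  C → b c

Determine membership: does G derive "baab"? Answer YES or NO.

CNF form of G:
  S -> C A | T0 T1 | b | d
  A -> C A | T0 T1 | d
  B -> C A | T0 T1 | d
  C -> T1 T2
  T0 -> a
  T1 -> b
  T2 -> c

Fill CYK table bottom-up:
  T[0,0] 'b' = {S,T1}  orig:{S}
  T[1,1] 'a' = {T0}  orig:{}
  T[2,2] 'a' = {T0}  orig:{}
  T[3,3] 'b' = {S,T1}  orig:{S}
  T[0,1] 'ba' = ∅
  T[1,2] 'aa' = ∅
  T[2,3] 'ab' = {A,B,S}
  T[0,2] 'baa' = ∅
  T[1,3] 'aab' = ∅
  T[0,3] 'baab' = ∅

S ∉ T[0,3] ⇒ NO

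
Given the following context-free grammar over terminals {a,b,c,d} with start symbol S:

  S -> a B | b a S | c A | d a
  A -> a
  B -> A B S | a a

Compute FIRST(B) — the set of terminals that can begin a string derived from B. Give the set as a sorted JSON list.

FIRST sets, iterate to fixpoint:
iter 1:
  A via A→a: +{a}
  B via B→A B S: +{a}
  S via S→a B: +{a}
  S via S→b a S: +{b}
  S via S→c A: +{c}
  S via S→d a: +{d}
  S: {a,b,c,d}  A: {a}  B: {a}
iter 2: done
  S: {a,b,c,d}  A: {a}  B: {a}

FIRST(B) = ["a"]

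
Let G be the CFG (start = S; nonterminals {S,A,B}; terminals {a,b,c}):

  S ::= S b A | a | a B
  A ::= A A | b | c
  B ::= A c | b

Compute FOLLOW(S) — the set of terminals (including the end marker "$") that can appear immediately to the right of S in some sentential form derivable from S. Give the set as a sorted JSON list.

FIRST sets, iterate to fixpoint:
[1]
  A via A→b: +{b}
  A via A→c: +{c}
  B via B→A c: +{b,c}
  S via S→a: +{a}
  FIRST[S]={a}  FIRST[A]={b,c}  FIRST[B]={b,c}
[2] (no change)
  FIRST[S]={a}  FIRST[A]={b,c}  FIRST[B]={b,c}

Compute FOLLOW by fixpoint:
seed FOLLOW(S) with $
pass 1:
  A→A A: FOLLOW(A) ⊇ FIRST(A) = {b,c}; new: +{b,c}
  S→S b A: FOLLOW(S) ⊇ FIRST(b) = {b}; new: +{b}
  S→S b A: FOLLOW(A) ⊇ FOLLOW(S) ⊇ {$,b}; new: +{$}
  S→a B: FOLLOW(B) ⊇ FOLLOW(S) ⊇ {$,b}; new: +{$,b}
  FOLLOW(S)={$,b}  FOLLOW(A)={$,b,c}  FOLLOW(B)={$,b}
pass 2: (no change)
  FOLLOW(S)={$,b}  FOLLOW(A)={$,b,c}  FOLLOW(B)={$,b}

FOLLOW(S) = ["$", "b"]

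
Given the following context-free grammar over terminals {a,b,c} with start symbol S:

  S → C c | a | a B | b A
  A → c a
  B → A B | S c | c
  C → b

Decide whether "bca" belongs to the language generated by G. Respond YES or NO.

CNF form of G:
  S -> C T0 | T1 B | T2 A | a
  A -> T0 T1
  B -> A B | S T0 | c
  C -> b
  T0 -> c
  T1 -> a
  T2 -> b

Fill CYK table bottom-up:
  [0..0]={C,T2}  "b"  orig:{C}
  [1..1]={B,T0}  "c"  orig:{B}
  [2..2]={S,T1}  "a"  orig:{S}
  [0..1]={S}  "bc"
  [1..2]={A}  "ca"
  [0..2]={S}  "bca"

S ∈ T[0,2] ⇒ YES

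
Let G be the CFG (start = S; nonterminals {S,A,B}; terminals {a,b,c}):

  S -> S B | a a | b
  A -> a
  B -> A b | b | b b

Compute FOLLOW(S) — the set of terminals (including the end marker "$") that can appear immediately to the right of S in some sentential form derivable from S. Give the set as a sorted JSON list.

Compute FIRST by fixpoint:
round 1:
  A via A→a: +{a}
  B via B→A b: +{a}
  B via B→b: +{b}
  S via S→a a: +{a}
  S via S→b: +{b}
  S: {a,b}  A: {a}  B: {a,b}
round 2: — fixpoint
  S: {a,b}  A: {a}  B: {a,b}

FOLLOW sets:
seed FOLLOW(S) with $
pass 1:
  B→A b: FOLLOW(A) ⊇ FIRST(b) = {b}; new: +{b}
  S→S B: FOLLOW(S) ⊇ FIRST(B) = {a,b}; new: +{a,b}
  S→S B: FOLLOW(B) ⊇ FOLLOW(S) ⊇ {$,a,b}; new: +{$,a,b}
  S: {$,a,b}  A: {b}  B: {$,a,b}
pass 2: (no change)
  S: {$,a,b}  A: {b}  B: {$,a,b}

FOLLOW(S) = ["$", "a", "b"]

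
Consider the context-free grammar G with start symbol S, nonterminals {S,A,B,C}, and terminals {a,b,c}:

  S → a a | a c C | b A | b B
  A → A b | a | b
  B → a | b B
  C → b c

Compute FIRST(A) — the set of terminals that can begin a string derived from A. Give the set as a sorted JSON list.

FIRST sets, iterate to fixpoint:
[1]
  A via A→a: +{a}
  A via A→b: +{b}
  B via B→a: +{a}
  B via B→b B: +{b}
  C via C→b c: +{b}
  S via S→a a: +{a}
  S via S→b A: +{b}
  FIRST(S)={a,b}  FIRST(A)={a,b}  FIRST(B)={a,b}  FIRST(C)={b}
[2] (stable)
  FIRST(S)={a,b}  FIRST(A)={a,b}  FIRST(B)={a,b}  FIRST(C)={b}

FIRST(A) = ["a", "b"]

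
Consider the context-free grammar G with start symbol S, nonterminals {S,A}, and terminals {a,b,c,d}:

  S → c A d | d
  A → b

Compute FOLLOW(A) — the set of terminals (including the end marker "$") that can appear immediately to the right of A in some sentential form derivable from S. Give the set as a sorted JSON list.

Compute FIRST by fixpoint:
[1]
  A via A→b: +{b}
  S via S→c A d: +{c}
  S via S→d: +{d}
  S: {c,d}  A: {b}
[2] (no change)
  S: {c,d}  A: {b}

Compute FOLLOW by fixpoint:
initialize: $ ∈ FOLLOW(S)
round 1:
  S→c A d: FOLLOW(A) ⊇ FIRST(d) = {d}; new: +{d}
  FOLLOW(S)={$}  FOLLOW(A)={d}
round 2: (no change)
  FOLLOW(S)={$}  FOLLOW(A)={d}

FOLLOW(A) = ["d"]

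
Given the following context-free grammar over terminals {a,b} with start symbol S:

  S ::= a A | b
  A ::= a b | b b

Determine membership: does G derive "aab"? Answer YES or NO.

CNF form of G:
  S -> T0 A | b
  A -> T0 T1 | T1 T1
  T0 -> a
  T1 -> b

CYK fill:
  [0..0]={T0}  "a"  orig:{}
  [1..1]={T0}  "a"  orig:{}
  [2..2]={S,T1}  "b"  orig:{S}
  [0..1]=∅  "aa"
  [1..2]={A}  "ab"
  [0..2]={S}  "aab"

S ∈ T[0,2] ⇒ YES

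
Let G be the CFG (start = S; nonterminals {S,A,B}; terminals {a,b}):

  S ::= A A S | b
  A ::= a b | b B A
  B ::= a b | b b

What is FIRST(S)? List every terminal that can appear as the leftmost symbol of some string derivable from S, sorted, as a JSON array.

FIRST sets, iterate to fixpoint:
pass 1:
  A via A→a b: +{a}
  A via A→b B A: +{b}
  B via B→a b: +{a}
  B via B→b b: +{b}
  S via S→A A S: +{a,b}
  FIRST[S]={a,b}  FIRST[A]={a,b}  FIRST[B]={a,b}
pass 2: (stable)
  FIRST[S]={a,b}  FIRST[A]={a,b}  FIRST[B]={a,b}

FIRST(S) = ["a", "b"]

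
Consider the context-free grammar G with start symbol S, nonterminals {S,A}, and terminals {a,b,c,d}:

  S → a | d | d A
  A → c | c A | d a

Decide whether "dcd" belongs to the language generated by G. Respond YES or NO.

CNF form of G:
  S -> T1 A | a | d
  A -> T0 A | T1 T2 | c
  T0 -> c
  T1 -> d
  T2 -> a

Fill CYK table bottom-up:
  cell(0,0) d: {S,T1}  orig:{S}
  cell(1,1) c: {A,T0}  orig:{A}
  cell(2,2) d: {S,T1}  orig:{S}
  cell(0,1) dc: {S}
  cell(1,2) cd: ∅
  cell(0,2) dcd: ∅

S ∉ T[0,2] ⇒ NO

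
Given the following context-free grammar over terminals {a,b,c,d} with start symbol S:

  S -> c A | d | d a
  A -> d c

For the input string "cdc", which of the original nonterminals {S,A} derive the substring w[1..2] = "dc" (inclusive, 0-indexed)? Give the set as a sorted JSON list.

Convert to CNF:
  S -> T0 T2 | T1 A | d
  A -> T0 T1
  T0 -> d
  T1 -> c
  T2 -> a

CYK fill, restricted to cells inside w[1..2]:
  cell(1,1) d: {S,T0}  orig:{S}
  cell(2,2) c: {T1}  orig:{}
  cell(1,2) dc: {A}

Original NTs in T[1,2] deriving "dc": ["A"]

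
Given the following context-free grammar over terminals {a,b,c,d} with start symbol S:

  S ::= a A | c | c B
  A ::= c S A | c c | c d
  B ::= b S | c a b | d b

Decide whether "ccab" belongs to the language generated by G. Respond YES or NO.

Convert to CNF:
  S -> T0 B | T3 A | c
  A -> T0 T0 | T0 T1 | T0 X4
  B -> T0 X5 | T1 T2 | T2 S
  T0 -> c
  T1 -> d
  T2 -> b
  T3 -> a
  X4 -> S A
  X5 -> T3 T2

CYK fill:
  cell(0,0) c: {S,T0}  orig:{S}
  cell(1,1) c: {S,T0}  orig:{S}
  cell(2,2) a: {T3}  orig:{}
  cell(3,3) b: {T2}  orig:{}
  cell(0,1) cc: {A}
  cell(1,2) ca: ∅
  cell(2,3) ab: {X5}  orig:{}
  cell(0,2) cca: ∅
  cell(1,3) cab: {B}
  cell(0,3) ccab: {S}

S ∈ T[0,3] ⇒ YES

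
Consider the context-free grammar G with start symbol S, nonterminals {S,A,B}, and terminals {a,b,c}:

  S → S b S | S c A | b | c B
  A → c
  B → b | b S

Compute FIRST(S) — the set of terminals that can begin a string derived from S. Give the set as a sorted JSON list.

FIRST sets, iterate to fixpoint:
iter 1:
  A via A→c: +{c}
  B via B→b: +{b}
  S via S→b: +{b}
  S via S→c B: +{c}
  FIRST[S]={b,c}  FIRST[A]={c}  FIRST[B]={b}
iter 2: — fixpoint
  FIRST[S]={b,c}  FIRST[A]={c}  FIRST[B]={b}

FIRST(S) = ["b", "c"]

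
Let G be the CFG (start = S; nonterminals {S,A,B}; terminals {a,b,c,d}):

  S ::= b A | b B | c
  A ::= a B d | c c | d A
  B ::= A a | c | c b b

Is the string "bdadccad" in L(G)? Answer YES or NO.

CNF form of G:
  S -> T3 A | T3 B | c
  A -> T0 X4 | T1 A | T2 T2
  B -> A T0 | T2 X5 | c
  T0 -> a
  T1 -> d
  T2 -> c
  T3 -> b
  X4 -> B T1
  X5 -> T3 T3

CYK fill:
  T[0,0] 'b' = {T3}  orig:{}
  T[1,1] 'd' = {T1}  orig:{}
  T[2,2] 'a' = {T0}  orig:{}
  T[3,3] 'd' = {T1}  orig:{}
  T[4,4] 'c' = {B,S,T2}  orig:{B,S}
  T[5,5] 'c' = {B,S,T2}  orig:{B,S}
  T[6,6] 'a' = {T0}  orig:{}
  T[7,7] 'd' = {T1}  orig:{}
  T[0,1] 'bd' = ∅
  T[1,2] 'da' = ∅
  T[2,3] 'ad' = ∅
  T[3,4] 'dc' = ∅
  T[4,5] 'cc' = {A}
  T[5,6] 'ca' = ∅
  T[6,7] 'ad' = ∅
  T[0,2] 'bda' = ∅
  T[1,3] 'dad' = ∅
  T[2,4] 'adc' = ∅
  T[3,5] 'dcc' = {A}
  T[4,6] 'cca' = {B}
  T[5,7] 'cad' = ∅
  T[0,3] 'bdad' = ∅
  T[1,4] 'dadc' = ∅
  T[2,5] 'adcc' = ∅
  T[3,6] 'dcca' = {B}
  T[4,7] 'ccad' = {X4}  orig:{}
  T[0,4] 'bdadc' = ∅
  T[1,5] 'dadcc' = ∅
  T[2,6] 'adcca' = ∅
  T[3,7] 'dccad' = {X4}  orig:{}
  T[0,5] 'bdadcc' = ∅
  T[1,6] 'dadcca' = ∅
  T[2,7] 'adccad' = {A}
  T[0,6] 'bdadcca' = ∅
  T[1,7] 'dadccad' = {A}
  T[0,7] 'bdadccad' = {S}

S ∈ T[0,7] ⇒ YES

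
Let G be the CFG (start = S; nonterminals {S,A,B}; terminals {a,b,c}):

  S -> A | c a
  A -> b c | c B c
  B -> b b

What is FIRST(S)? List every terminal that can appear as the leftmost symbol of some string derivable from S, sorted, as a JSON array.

FIRST iteration:
pass 1:
  A via A→b c: +{b}
  A via A→c B c: +{c}
  B via B→b b: +{b}
  S via S→A: +{b,c}
  FIRST[S]={b,c}  FIRST[A]={b,c}  FIRST[B]={b}
pass 2: (stable)
  FIRST[S]={b,c}  FIRST[A]={b,c}  FIRST[B]={b}

FIRST(S) = ["b", "c"]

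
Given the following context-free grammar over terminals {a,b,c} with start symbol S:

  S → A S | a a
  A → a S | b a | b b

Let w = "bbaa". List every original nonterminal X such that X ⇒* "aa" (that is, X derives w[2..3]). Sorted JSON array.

CNF form of G:
  S -> A S | T0 T0
  A -> T0 S | T1 T0 | T1 T1
  T0 -> a
  T1 -> b

CYK table (by increasing span) (cells [i..j] with 2 ≤ i ≤ j ≤ 3 only):
  cell(2,2) a: {T0}  orig:{}
  cell(3,3) a: {T0}  orig:{}
  cell(2,3) aa: {S}

Original NTs in T[2,3] deriving "aa": ["S"]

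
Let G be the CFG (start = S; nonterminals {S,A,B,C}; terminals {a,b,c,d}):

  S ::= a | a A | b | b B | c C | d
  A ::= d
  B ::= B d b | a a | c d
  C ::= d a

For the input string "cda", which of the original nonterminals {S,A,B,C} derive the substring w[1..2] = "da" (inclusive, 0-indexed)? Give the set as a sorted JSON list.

CNF form of G:
  S -> T1 B | T2 A | T3 C | a | b | d
  A -> d
  B -> B X4 | T2 T2 | T3 T0
  C -> T0 T2
  T0 -> d
  T1 -> b
  T2 -> a
  T3 -> c
  X4 -> T0 T1

CYK table (by increasing span) — only the sub-triangle for w[1..2]:
  cell(1,1) d: {A,S,T0}  orig:{A,S}
  cell(2,2) a: {S,T2}  orig:{S}
  cell(1,2) da: {C}

Original NTs in T[1,2] deriving "da": ["C"]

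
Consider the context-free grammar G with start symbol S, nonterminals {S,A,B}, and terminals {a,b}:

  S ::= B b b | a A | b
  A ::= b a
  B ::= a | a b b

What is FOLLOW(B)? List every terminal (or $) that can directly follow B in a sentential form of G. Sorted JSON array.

FIRST iteration:
pass 1:
  A via A→b a: +{b}
  B via B→a: +{a}
  S via S→B b b: +{a}
  S via S→b: +{b}
  FIRST[S]={a,b}  FIRST[A]={b}  FIRST[B]={a}
pass 2: — fixpoint
  FIRST[S]={a,b}  FIRST[A]={b}  FIRST[B]={a}

FOLLOW sets:
FOLLOW(S) := {$}
iter 1:
  S→B b b: FOLLOW(B) ⊇ FIRST(b) = {b}; new: +{b}
  S→a A: FOLLOW(A) ⊇ FOLLOW(S) ⊇ {$}; new: +{$}
  S: {$}  A: {$}  B: {b}
iter 2: — fixpoint
  S: {$}  A: {$}  B: {b}

FOLLOW(B) = ["b"]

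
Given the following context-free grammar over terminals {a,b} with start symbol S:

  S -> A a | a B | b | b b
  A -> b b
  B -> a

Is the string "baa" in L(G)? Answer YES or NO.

Convert to CNF:
  S -> A T1 | T0 T0 | T1 B | b
  A -> T0 T0
  B -> a
  T0 -> b
  T1 -> a

Fill CYK table bottom-up:
  cell(0,0) b: {S,T0}  orig:{S}
  cell(1,1) a: {B,T1}  orig:{B}
  cell(2,2) a: {B,T1}  orig:{B}
  cell(0,1) ba: ∅
  cell(1,2) aa: {S}
  cell(0,2) baa: ∅

S ∉ T[0,2] ⇒ NO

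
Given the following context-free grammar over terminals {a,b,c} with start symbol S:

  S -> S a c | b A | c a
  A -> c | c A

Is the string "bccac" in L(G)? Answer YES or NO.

Convert to CNF:
  S -> S X3 | T0 T1 | T2 A
  A -> T0 A | c
  T0 -> c
  T1 -> a
  T2 -> b
  X3 -> T1 T0

CYK table (by increasing span):
  [0..0]={T2}  "b"  orig:{}
  [1..1]={A,T0}  "c"  orig:{A}
  [2..2]={A,T0}  "c"  orig:{A}
  [3..3]={T1}  "a"  orig:{}
  [4..4]={A,T0}  "c"  orig:{A}
  [0..1]={S}  "bc"
  [1..2]={A}  "cc"
  [2..3]={S}  "ca"
  [3..4]={X3}  "ac"  orig:{}
  [0..2]={S}  "bcc"
  [1..3]=∅  "cca"
  [2..4]=∅  "cac"
  [0..3]=∅  "bcca"
  [1..4]=∅  "ccac"
  [0..4]={S}  "bccac"

S ∈ T[0,4] ⇒ YES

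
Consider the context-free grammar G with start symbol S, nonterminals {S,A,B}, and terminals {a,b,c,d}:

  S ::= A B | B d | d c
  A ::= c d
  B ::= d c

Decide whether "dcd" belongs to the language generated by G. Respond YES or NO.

Convert to CNF:
  S -> A B | B T1 | T1 T0
  A -> T0 T1
  B -> T1 T0
  T0 -> c
  T1 -> d

Fill CYK table bottom-up:
  [0..0]={T1}  "d"  orig:{}
  [1..1]={T0}  "c"  orig:{}
  [2..2]={T1}  "d"  orig:{}
  [0..1]={B,S}  "dc"
  [1..2]={A}  "cd"
  [0..2]={S}  "dcd"

S ∈ T[0,2] ⇒ YES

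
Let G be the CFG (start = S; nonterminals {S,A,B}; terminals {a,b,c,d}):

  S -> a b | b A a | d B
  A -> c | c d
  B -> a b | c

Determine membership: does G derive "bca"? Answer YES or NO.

CNF form of G:
  S -> T1 B | T2 T3 | T3 X4
  A -> T0 T1 | c
  B -> T2 T3 | c
  T0 -> c
  T1 -> d
  T2 -> a
  T3 -> b
  X4 -> A T2

CYK table (by increasing span):
  [0..0]={T3}  "b"  orig:{}
  [1..1]={A,B,T0}  "c"  orig:{A,B}
  [2..2]={T2}  "a"  orig:{}
  [0..1]=∅  "bc"
  [1..2]={X4}  "ca"  orig:{}
  [0..2]={S}  "bca"

S ∈ T[0,2] ⇒ YES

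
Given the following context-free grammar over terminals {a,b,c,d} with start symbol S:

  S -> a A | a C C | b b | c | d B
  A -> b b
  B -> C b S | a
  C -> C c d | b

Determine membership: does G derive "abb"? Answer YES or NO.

CNF form of G:
  S -> T0 T0 | T2 B | T3 A | T3 X6 | c
  A -> T0 T0
  B -> C X4 | a
  C -> C X5 | b
  T0 -> b
  T1 -> c
  T2 -> d
  T3 -> a
  X4 -> T0 S
  X5 -> T1 T2
  X6 -> C C

CYK fill:
  cell(0,0) a: {B,T3}  orig:{B}
  cell(1,1) b: {C,T0}  orig:{C}
  cell(2,2) b: {C,T0}  orig:{C}
  cell(0,1) ab: ∅
  cell(1,2) bb: {A,S,X6}  orig:{A,S}
  cell(0,2) abb: {S}

S ∈ T[0,2] ⇒ YES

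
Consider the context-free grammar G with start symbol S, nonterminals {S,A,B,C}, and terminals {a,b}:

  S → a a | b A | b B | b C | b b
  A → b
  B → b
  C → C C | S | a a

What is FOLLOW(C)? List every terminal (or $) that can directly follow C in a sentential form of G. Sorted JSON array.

Compute FIRST by fixpoint:
pass 1:
  A via A→b: +{b}
  B via B→b: +{b}
  C via C→a a: +{a}
  S via S→a a: +{a}
  S via S→b A: +{b}
  FIRST[S]={a,b}  FIRST[A]={b}  FIRST[B]={b}  FIRST[C]={a}
pass 2:
  C via C→S: +{b}
  FIRST[S]={a,b}  FIRST[A]={b}  FIRST[B]={b}  FIRST[C]={a,b}
pass 3: (stable)
  FIRST[S]={a,b}  FIRST[A]={b}  FIRST[B]={b}  FIRST[C]={a,b}

Compute FOLLOW by fixpoint:
seed FOLLOW(S) with $
iter 1:
  C→C C: FOLLOW(C) ⊇ FIRST(C) = {a,b}; new: +{a,b}
  C→S: FOLLOW(S) ⊇ FOLLOW(C) ⊇ {a,b}; new: +{a,b}
  S→b A: FOLLOW(A) ⊇ FOLLOW(S) ⊇ {$,a,b}; new: +{$,a,b}
  S→b B: FOLLOW(B) ⊇ FOLLOW(S) ⊇ {$,a,b}; new: +{$,a,b}
  S→b C: FOLLOW(C) ⊇ FOLLOW(S) ⊇ {$,a,b}; new: +{$}
  FOLLOW(S)={$,a,b}  FOLLOW(A)={$,a,b}  FOLLOW(B)={$,a,b}  FOLLOW(C)={$,a,b}
iter 2: (no change)
  FOLLOW(S)={$,a,b}  FOLLOW(A)={$,a,b}  FOLLOW(B)={$,a,b}  FOLLOW(C)={$,a,b}

FOLLOW(C) = ["$", "a", "b"]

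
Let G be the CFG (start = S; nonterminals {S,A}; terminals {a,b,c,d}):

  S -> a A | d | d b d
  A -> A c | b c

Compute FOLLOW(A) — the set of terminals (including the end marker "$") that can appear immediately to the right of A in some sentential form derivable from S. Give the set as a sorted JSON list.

FIRST iteration:
pass 1:
  A via A→b c: +{b}
  S via S→a A: +{a}
  S via S→d: +{d}
  S: {a,d}  A: {b}
pass 2: (no change)
  S: {a,d}  A: {b}

FOLLOW sets:
FOLLOW(S) := {$}
round 1:
  A→A c: FOLLOW(A) ⊇ FIRST(c) = {c}; new: +{c}
  S→a A: FOLLOW(A) ⊇ FOLLOW(S) ⊇ {$}; new: +{$}
  FOLLOW(S)={$}  FOLLOW(A)={$,c}
round 2: — fixpoint
  FOLLOW(S)={$}  FOLLOW(A)={$,c}

FOLLOW(A) = ["$", "c"]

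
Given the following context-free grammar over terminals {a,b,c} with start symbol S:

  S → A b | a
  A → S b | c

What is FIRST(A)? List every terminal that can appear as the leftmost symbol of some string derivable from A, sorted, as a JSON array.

FIRST iteration:
[1]
  A via A→c: +{c}
  S via S→A b: +{c}
  S via S→a: +{a}
  S: {a,c}  A: {c}
[2]
  A via A→S b: +{a}
  S: {a,c}  A: {a,c}
[3] (no change)
  S: {a,c}  A: {a,c}

FIRST(A) = ["a", "c"]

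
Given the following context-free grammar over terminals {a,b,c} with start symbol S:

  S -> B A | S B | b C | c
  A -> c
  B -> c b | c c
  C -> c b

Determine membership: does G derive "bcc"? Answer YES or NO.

Convert to CNF:
  S -> B A | S B | T1 C | c
  A -> c
  B -> T0 T0 | T0 T1
  C -> T0 T1
  T0 -> c
  T1 -> b

Fill CYK table bottom-up:
  cell(0,0) b: {T1}  orig:{}
  cell(1,1) c: {A,S,T0}  orig:{A,S}
  cell(2,2) c: {A,S,T0}  orig:{A,S}
  cell(0,1) bc: ∅
  cell(1,2) cc: {B}
  cell(0,2) bcc: ∅

S ∉ T[0,2] ⇒ NO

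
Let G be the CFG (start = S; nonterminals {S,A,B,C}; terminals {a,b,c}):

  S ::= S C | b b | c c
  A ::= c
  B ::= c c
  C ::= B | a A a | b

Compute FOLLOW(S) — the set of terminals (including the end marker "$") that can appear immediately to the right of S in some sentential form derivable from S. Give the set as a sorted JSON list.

FIRST iteration:
round 1:
  A via A→c: +{c}
  B via B→c c: +{c}
  C via C→B: +{c}
  C via C→a A a: +{a}
  C via C→b: +{b}
  S via S→b b: +{b}
  S via S→c c: +{c}
  S: {b,c}  A: {c}  B: {c}  C: {a,b,c}
round 2: (no change)
  S: {b,c}  A: {c}  B: {c}  C: {a,b,c}

FOLLOW sets:
initialize: $ ∈ FOLLOW(S)
pass 1:
  C→a A a: FOLLOW(A) ⊇ FIRST(a) = {a}; new: +{a}
  S→S C: FOLLOW(S) ⊇ FIRST(C) = {a,b,c}; new: +{a,b,c}
  S→S C: FOLLOW(C) ⊇ FOLLOW(S) ⊇ {$,a,b,c}; new: +{$,a,b,c}
  FOLLOW[S]={$,a,b,c}  FOLLOW[A]={a}  FOLLOW[B]={}  FOLLOW[C]={$,a,b,c}
pass 2:
  C→B: FOLLOW(B) ⊇ FOLLOW(C) ⊇ {$,a,b,c}; new: +{$,a,b,c}
  FOLLOW[S]={$,a,b,c}  FOLLOW[A]={a}  FOLLOW[B]={$,a,b,c}  FOLLOW[C]={$,a,b,c}
pass 3: — fixpoint
  FOLLOW[S]={$,a,b,c}  FOLLOW[A]={a}  FOLLOW[B]={$,a,b,c}  FOLLOW[C]={$,a,b,c}

FOLLOW(S) = ["$", "a", "b", "c"]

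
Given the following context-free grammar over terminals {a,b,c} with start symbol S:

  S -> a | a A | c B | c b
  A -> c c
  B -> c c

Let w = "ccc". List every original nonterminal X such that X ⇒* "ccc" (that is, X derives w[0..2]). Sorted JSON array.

CNF form of G:
  S -> T0 B | T0 T2 | T1 A | a
  A -> T0 T0
  B -> T0 T0
  T0 -> c
  T1 -> a
  T2 -> b

Fill CYK table bottom-up, restricted to cells inside w[0..2]:
  [0..0]={T0}  "c"  orig:{}
  [1..1]={T0}  "c"  orig:{}
  [2..2]={T0}  "c"  orig:{}
  [0..1]={A,B}  "cc"
  [1..2]={A,B}  "cc"
  [0..2]={S}  "ccc"

Original NTs in T[0,2] deriving "ccc": ["S"]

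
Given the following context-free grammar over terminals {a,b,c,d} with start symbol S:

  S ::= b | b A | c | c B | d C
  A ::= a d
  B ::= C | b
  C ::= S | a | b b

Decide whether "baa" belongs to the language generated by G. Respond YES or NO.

Convert to CNF:
  S -> T1 C | T2 A | T3 B | b | c
  A -> T0 T1
  B -> T1 C | T2 A | T2 T2 | T3 B | a | b | c
  C -> T1 C | T2 A | T2 T2 | T3 B | a | b | c
  T0 -> a
  T1 -> d
  T2 -> b
  T3 -> c

Fill CYK table bottom-up:
  T[0,0] 'b' = {B,C,S,T2}  orig:{B,C,S}
  T[1,1] 'a' = {B,C,T0}  orig:{B,C}
  T[2,2] 'a' = {B,C,T0}  orig:{B,C}
  T[0,1] 'ba' = ∅
  T[1,2] 'aa' = ∅
  T[0,2] 'baa' = ∅

S ∉ T[0,2] ⇒ NO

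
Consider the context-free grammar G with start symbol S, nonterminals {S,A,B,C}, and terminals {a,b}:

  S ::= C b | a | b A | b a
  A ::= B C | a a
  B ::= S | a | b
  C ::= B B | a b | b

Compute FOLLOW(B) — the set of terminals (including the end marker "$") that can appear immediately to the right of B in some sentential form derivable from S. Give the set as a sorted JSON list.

Compute FIRST by fixpoint:
round 1:
  A via A→a a: +{a}
  B via B→a: +{a}
  B via B→b: +{b}
  C via C→B B: +{a,b}
  S via S→C b: +{a,b}
  FIRST[S]={a,b}  FIRST[A]={a}  FIRST[B]={a,b}  FIRST[C]={a,b}
round 2:
  A via A→B C: +{b}
  FIRST[S]={a,b}  FIRST[A]={a,b}  FIRST[B]={a,b}  FIRST[C]={a,b}
round 3: (stable)
  FIRST[S]={a,b}  FIRST[A]={a,b}  FIRST[B]={a,b}  FIRST[C]={a,b}

Compute FOLLOW by fixpoint:
FOLLOW(S) := {$}
iter 1:
  A→B C: FOLLOW(B) ⊇ FIRST(C) = {a,b}; new: +{a,b}
  B→S: FOLLOW(S) ⊇ FOLLOW(B) ⊇ {a,b}; new: +{a,b}
  S→C b: FOLLOW(C) ⊇ FIRST(b) = {b}; new: +{b}
  S→b A: FOLLOW(A) ⊇ FOLLOW(S) ⊇ {$,a,b}; new: +{$,a,b}
  FOLLOW(S)={$,a,b}  FOLLOW(A)={$,a,b}  FOLLOW(B)={a,b}  FOLLOW(C)={b}
iter 2:
  A→B C: FOLLOW(C) ⊇ FOLLOW(A) ⊇ {$,a,b}; new: +{$,a}
  C→B B: FOLLOW(B) ⊇ FOLLOW(C) ⊇ {$,a,b}; new: +{$}
  FOLLOW(S)={$,a,b}  FOLLOW(A)={$,a,b}  FOLLOW(B)={$,a,b}  FOLLOW(C)={$,a,b}
iter 3: done
  FOLLOW(S)={$,a,b}  FOLLOW(A)={$,a,b}  FOLLOW(B)={$,a,b}  FOLLOW(C)={$,a,b}

FOLLOW(B) = ["$", "a", "b"]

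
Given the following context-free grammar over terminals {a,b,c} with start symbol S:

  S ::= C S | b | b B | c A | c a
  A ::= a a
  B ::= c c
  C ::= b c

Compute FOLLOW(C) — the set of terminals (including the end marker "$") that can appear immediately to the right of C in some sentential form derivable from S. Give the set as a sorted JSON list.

Compute FIRST by fixpoint:
[1]
  A via A→a a: +{a}
  B via B→c c: +{c}
  C via C→b c: +{b}
  S via S→C S: +{b}
  S via S→c A: +{c}
  FIRST[S]={b,c}  FIRST[A]={a}  FIRST[B]={c}  FIRST[C]={b}
[2] — fixpoint
  FIRST[S]={b,c}  FIRST[A]={a}  FIRST[B]={c}  FIRST[C]={b}

FOLLOW iteration:
seed FOLLOW(S) with $
iter 1:
  S→C S: FOLLOW(C) ⊇ FIRST(S) = {b,c}; new: +{b,c}
  S→b B: FOLLOW(B) ⊇ FOLLOW(S) ⊇ {$}; new: +{$}
  S→c A: FOLLOW(A) ⊇ FOLLOW(S) ⊇ {$}; new: +{$}
  FOLLOW[S]={$}  FOLLOW[A]={$}  FOLLOW[B]={$}  FOLLOW[C]={b,c}
iter 2: (no change)
  FOLLOW[S]={$}  FOLLOW[A]={$}  FOLLOW[B]={$}  FOLLOW[C]={b,c}

FOLLOW(C) = ["b", "c"]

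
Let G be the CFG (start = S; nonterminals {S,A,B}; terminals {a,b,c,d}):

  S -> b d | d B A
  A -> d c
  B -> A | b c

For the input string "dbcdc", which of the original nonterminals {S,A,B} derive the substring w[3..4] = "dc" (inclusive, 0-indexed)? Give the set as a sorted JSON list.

CNF form of G:
  S -> T0 X3 | T2 T0
  A -> T0 T1
  B -> T0 T1 | T2 T1
  T0 -> d
  T1 -> c
  T2 -> b
  X3 -> B A

Fill CYK table bottom-up (cells [i..j] with 3 ≤ i ≤ j ≤ 4 only):
  T[3,3] 'd' = {T0}  orig:{}
  T[4,4] 'c' = {T1}  orig:{}
  T[3,4] 'dc' = {A,B}

Original NTs in T[3,4] deriving "dc": ["A", "B"]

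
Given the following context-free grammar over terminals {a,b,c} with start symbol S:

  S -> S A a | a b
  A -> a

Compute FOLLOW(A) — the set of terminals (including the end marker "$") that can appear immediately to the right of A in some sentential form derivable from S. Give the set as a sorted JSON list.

FIRST sets, iterate to fixpoint:
[1]
  A via A→a: +{a}
  S via S→a b: +{a}
  FIRST(S)={a}  FIRST(A)={a}
[2] — fixpoint
  FIRST(S)={a}  FIRST(A)={a}

Compute FOLLOW by fixpoint:
initialize: $ ∈ FOLLOW(S)
round 1:
  S→S A a: FOLLOW(S) ⊇ FIRST(A) = {a}; new: +{a}
  S→S A a: FOLLOW(A) ⊇ FIRST(a) = {a}; new: +{a}
  FOLLOW[S]={$,a}  FOLLOW[A]={a}
round 2: (stable)
  FOLLOW[S]={$,a}  FOLLOW[A]={a}

FOLLOW(A) = ["a"]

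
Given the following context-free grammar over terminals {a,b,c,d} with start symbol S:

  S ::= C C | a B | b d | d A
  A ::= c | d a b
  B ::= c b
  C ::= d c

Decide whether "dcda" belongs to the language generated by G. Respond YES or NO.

Convert to CNF:
  S -> C C | T0 A | T1 B | T2 T0
  A -> T0 X4 | c
  B -> T3 T2
  C -> T0 T3
  T0 -> d
  T1 -> a
  T2 -> b
  T3 -> c
  X4 -> T1 T2

CYK table (by increasing span):
  [0..0]={T0}  "d"  orig:{}
  [1..1]={A,T3}  "c"  orig:{A}
  [2..2]={T0}  "d"  orig:{}
  [3..3]={T1}  "a"  orig:{}
  [0..1]={C,S}  "dc"
  [1..2]=∅  "cd"
  [2..3]=∅  "da"
  [0..2]=∅  "dcd"
  [1..3]=∅  "cda"
  [0..3]=∅  "dcda"

S ∉ T[0,3] ⇒ NO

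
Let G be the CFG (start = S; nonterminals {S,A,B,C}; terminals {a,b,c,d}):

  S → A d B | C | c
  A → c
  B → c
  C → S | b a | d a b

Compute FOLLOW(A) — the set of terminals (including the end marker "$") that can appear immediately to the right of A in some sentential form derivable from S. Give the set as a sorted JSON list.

FIRST sets, iterate to fixpoint:
iter 1:
  A via A→c: +{c}
  B via B→c: +{c}
  C via C→b a: +{b}
  C via C→d a b: +{d}
  S via S→A d B: +{c}
  S via S→C: +{b,d}
  FIRST(S)={b,c,d}  FIRST(A)={c}  FIRST(B)={c}  FIRST(C)={b,d}
iter 2:
  C via C→S: +{c}
  FIRST(S)={b,c,d}  FIRST(A)={c}  FIRST(B)={c}  FIRST(C)={b,c,d}
iter 3: (stable)
  FIRST(S)={b,c,d}  FIRST(A)={c}  FIRST(B)={c}  FIRST(C)={b,c,d}

FOLLOW sets:
FOLLOW(S) := {$}
[1]
  S→A d B: FOLLOW(A) ⊇ FIRST(d) = {d}; new: +{d}
  S→A d B: FOLLOW(B) ⊇ FOLLOW(S) ⊇ {$}; new: +{$}
  S→C: FOLLOW(C) ⊇ FOLLOW(S) ⊇ {$}; new: +{$}
  S: {$}  A: {d}  B: {$}  C: {$}
[2] done
  S: {$}  A: {d}  B: {$}  C: {$}

FOLLOW(A) = ["d"]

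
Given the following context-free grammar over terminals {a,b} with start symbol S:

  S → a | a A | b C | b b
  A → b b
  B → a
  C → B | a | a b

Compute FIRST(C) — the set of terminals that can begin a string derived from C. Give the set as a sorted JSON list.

FIRST sets, iterate to fixpoint:
pass 1:
  A via A→b b: +{b}
  B via B→a: +{a}
  C via C→B: +{a}
  S via S→a: +{a}
  S via S→b C: +{b}
  S: {a,b}  A: {b}  B: {a}  C: {a}
pass 2: — fixpoint
  S: {a,b}  A: {b}  B: {a}  C: {a}

FIRST(C) = ["a"]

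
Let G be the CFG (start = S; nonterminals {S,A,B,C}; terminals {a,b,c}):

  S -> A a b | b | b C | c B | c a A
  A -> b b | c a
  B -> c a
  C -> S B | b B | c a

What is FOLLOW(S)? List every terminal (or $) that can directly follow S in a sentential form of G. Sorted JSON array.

FIRST iteration:
[1]
  A via A→b b: +{b}
  A via A→c a: +{c}
  B via B→c a: +{c}
  C via C→b B: +{b}
  C via C→c a: +{c}
  S via S→A a b: +{b,c}
  FIRST[S]={b,c}  FIRST[A]={b,c}  FIRST[B]={c}  FIRST[C]={b,c}
[2] (stable)
  FIRST[S]={b,c}  FIRST[A]={b,c}  FIRST[B]={c}  FIRST[C]={b,c}

FOLLOW sets:
initialize: $ ∈ FOLLOW(S)
round 1:
  C→S B: FOLLOW(S) ⊇ FIRST(B) = {c}; new: +{c}
  S→A a b: FOLLOW(A) ⊇ FIRST(a) = {a}; new: +{a}
  S→b C: FOLLOW(C) ⊇ FOLLOW(S) ⊇ {$,c}; new: +{$,c}
  S→c B: FOLLOW(B) ⊇ FOLLOW(S) ⊇ {$,c}; new: +{$,c}
  S→c a A: FOLLOW(A) ⊇ FOLLOW(S) ⊇ {$,c}; new: +{$,c}
  FOLLOW[S]={$,c}  FOLLOW[A]={$,a,c}  FOLLOW[B]={$,c}  FOLLOW[C]={$,c}
round 2: done
  FOLLOW[S]={$,c}  FOLLOW[A]={$,a,c}  FOLLOW[B]={$,c}  FOLLOW[C]={$,c}

FOLLOW(S) = ["$", "c"]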